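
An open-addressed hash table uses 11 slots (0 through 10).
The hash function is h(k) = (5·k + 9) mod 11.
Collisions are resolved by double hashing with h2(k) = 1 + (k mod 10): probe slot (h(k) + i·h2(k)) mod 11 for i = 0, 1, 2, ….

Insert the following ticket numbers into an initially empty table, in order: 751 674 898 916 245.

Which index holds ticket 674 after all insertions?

7

Insert 751: h=2, slot 2 empty => index 2.
Insert 674: h=2, h2=5, slot 2 occupied => index 7.
Insert 898: h=0, slot 0 empty => index 0.
Insert 916: h=2, h2=7, slot 2 occupied => index 9.
Insert 245: h=2, h2=6, slot 2 occupied => index 8.
Table: [898, _, 751, _, _, _, _, 674, 245, 916, _]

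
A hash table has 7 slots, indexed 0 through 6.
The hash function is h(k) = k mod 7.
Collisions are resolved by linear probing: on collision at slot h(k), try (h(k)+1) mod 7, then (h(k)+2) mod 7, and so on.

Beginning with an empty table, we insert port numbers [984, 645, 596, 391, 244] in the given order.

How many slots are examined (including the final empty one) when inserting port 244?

2

984 hashes to 4; slot 4 is free => place at 4.
645 hashes to 1; slot 1 is free => place at 1.
596 hashes to 1; 1 taken => place at 2.
391 hashes to 6; slot 6 is free => place at 6.
244 hashes to 6; 6 taken => place at 0.
Table: [244, 645, 596, —, 984, —, 391]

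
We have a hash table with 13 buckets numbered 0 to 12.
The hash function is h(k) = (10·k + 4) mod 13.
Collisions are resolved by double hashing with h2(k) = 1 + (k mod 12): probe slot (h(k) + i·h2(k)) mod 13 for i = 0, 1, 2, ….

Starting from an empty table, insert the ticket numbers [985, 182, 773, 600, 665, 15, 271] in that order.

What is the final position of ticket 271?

5

985: h=0 => slot 0
182: h=4 => slot 4
773: h=12 => slot 12
600: h=11 => slot 11
665: h=11, h2=6, probe 11,4,10 => slot 10
15: h=11, h2=4, probe 11,2 => slot 2
271: h=10, h2=8, probe 10,5 => slot 5
Table: [985, ∅, 15, ∅, 182, 271, ∅, ∅, ∅, ∅, 665, 600, 773]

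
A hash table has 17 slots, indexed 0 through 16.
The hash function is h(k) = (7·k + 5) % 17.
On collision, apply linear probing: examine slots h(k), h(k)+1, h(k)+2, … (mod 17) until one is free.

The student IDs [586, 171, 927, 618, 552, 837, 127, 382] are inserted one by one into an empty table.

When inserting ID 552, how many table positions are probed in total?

Insert 586: h=10, slot 10 empty => index 10.
Insert 171: h=12, slot 12 empty => index 12.
Insert 927: h=0, slot 0 empty => index 0.
Insert 618: h=13, slot 13 empty => index 13.
Insert 552: h=10, slot 10 occupied => index 11.
Insert 837: h=16, slot 16 empty => index 16.
Insert 127: h=10, slots 10,11,12,13 occupied => index 14.
Insert 382: h=10, slots 10,11,12,13,14 occupied => index 15.
Table: [927, _, _, _, _, _, _, _, _, _, 586, 552, 171, 618, 127, 382, 837]

2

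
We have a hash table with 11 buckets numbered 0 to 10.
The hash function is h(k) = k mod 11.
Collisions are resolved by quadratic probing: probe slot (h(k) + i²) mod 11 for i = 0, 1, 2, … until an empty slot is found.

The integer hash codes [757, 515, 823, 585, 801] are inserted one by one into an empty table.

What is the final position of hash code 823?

2

757: h=9 => slot 9
515: h=9, probe 9,10 => slot 10
823: h=9, probe 9,10,2 => slot 2
585: h=2, probe 2,3 => slot 3
801: h=9, probe 9,10,2,7 => slot 7
Table: [., ., 823, 585, ., ., ., 801, ., 757, 515]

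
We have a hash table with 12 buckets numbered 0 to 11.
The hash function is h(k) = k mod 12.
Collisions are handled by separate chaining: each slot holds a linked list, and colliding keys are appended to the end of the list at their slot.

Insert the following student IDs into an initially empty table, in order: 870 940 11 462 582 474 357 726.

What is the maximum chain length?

5

870 -> bucket 6
940 -> bucket 4
11 -> bucket 11
462 -> bucket 6 (collision)
582 -> bucket 6 (collision)
474 -> bucket 6 (collision)
357 -> bucket 9
726 -> bucket 6 (collision)
Final buckets:
0: ∅
1: ∅
2: ∅
3: ∅
4: 940
5: ∅
6: 870 -> 462 -> 582 -> 474 -> 726
7: ∅
8: ∅
9: 357
10: ∅
11: 11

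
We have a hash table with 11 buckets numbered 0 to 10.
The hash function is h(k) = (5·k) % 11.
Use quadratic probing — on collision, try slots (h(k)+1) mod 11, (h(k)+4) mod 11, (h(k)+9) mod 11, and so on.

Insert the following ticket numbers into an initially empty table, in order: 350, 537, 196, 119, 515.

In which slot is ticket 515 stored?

6

350 hashes to 1; slot 1 is free → place at 1.
537 hashes to 1; 1 taken → place at 2.
196 hashes to 1; 1,2 taken → place at 5.
119 hashes to 1; 1,2,5 taken → place at 10.
515 hashes to 1; 1,2,5,10 taken → place at 6.
Table: [_, 350, 537, _, _, 196, 515, _, _, _, 119]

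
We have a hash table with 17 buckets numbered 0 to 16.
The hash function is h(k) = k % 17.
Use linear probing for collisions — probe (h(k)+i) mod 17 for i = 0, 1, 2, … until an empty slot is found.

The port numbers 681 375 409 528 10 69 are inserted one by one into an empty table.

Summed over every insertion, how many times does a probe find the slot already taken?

681: h=1 => slot 1
375: h=1, probe 1,2 => slot 2
409: h=1, probe 1,2,3 => slot 3
528: h=1, probe 1,2,3,4 => slot 4
10: h=10 => slot 10
69: h=1, probe 1,2,3,4,5 => slot 5
Table: [_, 681, 375, 409, 528, 69, _, _, _, _, 10, _, _, _, _, _, _]

10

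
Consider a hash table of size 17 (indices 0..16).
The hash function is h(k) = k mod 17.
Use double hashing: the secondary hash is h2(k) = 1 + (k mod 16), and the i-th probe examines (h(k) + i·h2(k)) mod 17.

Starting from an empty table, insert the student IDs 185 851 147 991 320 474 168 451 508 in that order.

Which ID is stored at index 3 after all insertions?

508

Insert 185: h=15, slot 15 empty -> index 15.
Insert 851: h=1, slot 1 empty -> index 1.
Insert 147: h=11, slot 11 empty -> index 11.
Insert 991: h=5, slot 5 empty -> index 5.
Insert 320: h=14, slot 14 empty -> index 14.
Insert 474: h=15, h2=11, slot 15 occupied -> index 9.
Insert 168: h=15, h2=9, slot 15 occupied -> index 7.
Insert 451: h=9, h2=4, slot 9 occupied -> index 13.
Insert 508: h=15, h2=13, slots 15,11,7 occupied -> index 3.
Table: [—, 851, —, 508, —, 991, —, 168, —, 474, —, 147, —, 451, 320, 185, —]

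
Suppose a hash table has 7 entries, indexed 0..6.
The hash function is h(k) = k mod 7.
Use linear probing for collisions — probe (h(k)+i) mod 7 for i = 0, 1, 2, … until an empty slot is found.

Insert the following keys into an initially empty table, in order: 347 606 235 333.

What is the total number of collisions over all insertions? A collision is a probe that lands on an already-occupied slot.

347 hashes to 4; slot 4 is free → place at 4.
606 hashes to 4; 4 taken → place at 5.
235 hashes to 4; 4,5 taken → place at 6.
333 hashes to 4; 4,5,6 taken → place at 0.
Table: [333, ., ., ., 347, 606, 235]

6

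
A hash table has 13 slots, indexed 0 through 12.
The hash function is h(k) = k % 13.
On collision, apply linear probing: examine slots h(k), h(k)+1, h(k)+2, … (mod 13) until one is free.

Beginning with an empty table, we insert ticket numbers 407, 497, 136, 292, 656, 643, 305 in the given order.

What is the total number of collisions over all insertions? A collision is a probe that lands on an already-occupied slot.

407 hashes to 4; slot 4 is free -> place at 4.
497 hashes to 3; slot 3 is free -> place at 3.
136 hashes to 6; slot 6 is free -> place at 6.
292 hashes to 6; 6 taken -> place at 7.
656 hashes to 6; 6,7 taken -> place at 8.
643 hashes to 6; 6,7,8 taken -> place at 9.
305 hashes to 6; 6,7,8,9 taken -> place at 10.
Table: [., ., ., 497, 407, ., 136, 292, 656, 643, 305, ., .]

10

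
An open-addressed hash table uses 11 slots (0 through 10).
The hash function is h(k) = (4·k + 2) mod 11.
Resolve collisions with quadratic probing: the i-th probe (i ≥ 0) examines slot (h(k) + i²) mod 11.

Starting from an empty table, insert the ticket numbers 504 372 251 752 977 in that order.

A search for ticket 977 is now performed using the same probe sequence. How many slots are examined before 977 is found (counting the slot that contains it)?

4

504: h=5 -> slot 5
372: h=5, probe 5,6 -> slot 6
251: h=5, probe 5,6,9 -> slot 9
752: h=7 -> slot 7
977: h=5, probe 5,6,9,3 -> slot 3
Table: [., ., ., 977, ., 504, 372, 752, ., 251, .]
Lookup 977: h=5, probe 5,6,9,3 → found at 3.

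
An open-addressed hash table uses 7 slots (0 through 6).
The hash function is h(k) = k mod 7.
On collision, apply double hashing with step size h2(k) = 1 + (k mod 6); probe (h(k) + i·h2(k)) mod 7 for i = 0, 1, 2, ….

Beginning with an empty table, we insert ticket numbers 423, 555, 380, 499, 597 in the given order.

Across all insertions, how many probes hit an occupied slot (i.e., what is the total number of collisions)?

423: h=3 -> slot 3
555: h=2 -> slot 2
380: h=2, h2=3, probe 2,5 -> slot 5
499: h=2, h2=2, probe 2,4 -> slot 4
597: h=2, h2=4, probe 2,6 -> slot 6
Table: [—, —, 555, 423, 499, 380, 597]

3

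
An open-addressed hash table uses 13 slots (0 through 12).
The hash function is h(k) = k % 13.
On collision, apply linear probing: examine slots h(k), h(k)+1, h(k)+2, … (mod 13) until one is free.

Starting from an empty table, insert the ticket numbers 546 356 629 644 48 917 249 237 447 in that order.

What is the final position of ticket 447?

546 hashes to 0; slot 0 is free => place at 0.
356 hashes to 5; slot 5 is free => place at 5.
629 hashes to 5; 5 taken => place at 6.
644 hashes to 7; slot 7 is free => place at 7.
48 hashes to 9; slot 9 is free => place at 9.
917 hashes to 7; 7 taken => place at 8.
249 hashes to 2; slot 2 is free => place at 2.
237 hashes to 3; slot 3 is free => place at 3.
447 hashes to 5; 5,6,7,8,9 taken => place at 10.
Table: [546, ., 249, 237, ., 356, 629, 644, 917, 48, 447, ., .]

10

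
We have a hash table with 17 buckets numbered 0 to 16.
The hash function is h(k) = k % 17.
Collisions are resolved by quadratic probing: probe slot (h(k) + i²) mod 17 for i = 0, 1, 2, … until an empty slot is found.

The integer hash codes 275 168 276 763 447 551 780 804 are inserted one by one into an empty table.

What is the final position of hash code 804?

Insert 275: h=3, slot 3 empty => index 3.
Insert 168: h=15, slot 15 empty => index 15.
Insert 276: h=4, slot 4 empty => index 4.
Insert 763: h=15, slot 15 occupied => index 16.
Insert 447: h=5, slot 5 empty => index 5.
Insert 551: h=7, slot 7 empty => index 7.
Insert 780: h=15, slots 15,16 occupied => index 2.
Insert 804: h=5, slot 5 occupied => index 6.
Table: [_, _, 780, 275, 276, 447, 804, 551, _, _, _, _, _, _, _, 168, 763]

6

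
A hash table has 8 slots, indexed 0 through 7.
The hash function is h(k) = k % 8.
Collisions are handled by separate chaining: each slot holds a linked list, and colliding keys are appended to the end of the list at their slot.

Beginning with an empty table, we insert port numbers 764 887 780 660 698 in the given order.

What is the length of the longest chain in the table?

Insert 764: h=4, bucket 4 empty -> new chain.
Insert 887: h=7, bucket 7 empty -> new chain.
Insert 780: h=4, bucket 4 nonempty -> append to chain.
Insert 660: h=4, bucket 4 nonempty -> append to chain.
Insert 698: h=2, bucket 2 empty -> new chain.
Final buckets:
0: _
1: _
2: 698
3: _
4: 764 -> 780 -> 660
5: _
6: _
7: 887

3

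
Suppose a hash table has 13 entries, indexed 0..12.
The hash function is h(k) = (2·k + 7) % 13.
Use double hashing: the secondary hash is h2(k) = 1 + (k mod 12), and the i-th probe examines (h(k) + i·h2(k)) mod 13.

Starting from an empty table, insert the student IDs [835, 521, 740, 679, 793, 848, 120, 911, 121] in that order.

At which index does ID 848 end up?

835: h=0 -> slot 0
521: h=9 -> slot 9
740: h=5 -> slot 5
679: h=0, h2=8, probe 0,8 -> slot 8
793: h=7 -> slot 7
848: h=0, h2=9, probe 0,9,5,1 -> slot 1
120: h=0, h2=1, probe 0,1,2 -> slot 2
911: h=9, h2=12, probe 9,8,7,6 -> slot 6
121: h=2, h2=2, probe 2,4 -> slot 4
Table: [835, 848, 120, -, 121, 740, 911, 793, 679, 521, -, -, -]

1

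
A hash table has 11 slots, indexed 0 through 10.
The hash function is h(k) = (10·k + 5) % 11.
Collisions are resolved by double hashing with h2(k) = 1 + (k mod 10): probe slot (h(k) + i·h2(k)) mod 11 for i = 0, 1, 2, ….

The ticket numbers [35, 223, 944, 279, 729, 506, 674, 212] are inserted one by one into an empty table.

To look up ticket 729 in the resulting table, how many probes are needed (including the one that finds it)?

3

35: h=3 -> slot 3
223: h=2 -> slot 2
944: h=7 -> slot 7
279: h=1 -> slot 1
729: h=2, h2=10, probe 2,1,0 -> slot 0
506: h=5 -> slot 5
674: h=2, h2=5, probe 2,7,1,6 -> slot 6
212: h=2, h2=3, probe 2,5,8 -> slot 8
Table: [729, 279, 223, 35, _, 506, 674, 944, 212, _, _]
Lookup 729: h=2, h2=10, probe 2,1,0 → found at 0.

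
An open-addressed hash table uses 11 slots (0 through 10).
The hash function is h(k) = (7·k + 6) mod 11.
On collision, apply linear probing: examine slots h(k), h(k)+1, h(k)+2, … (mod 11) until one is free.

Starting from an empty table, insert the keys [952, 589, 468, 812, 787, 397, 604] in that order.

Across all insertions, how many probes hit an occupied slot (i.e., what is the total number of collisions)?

Insert 952: h=4, slot 4 empty -> index 4.
Insert 589: h=4, slot 4 occupied -> index 5.
Insert 468: h=4, slots 4,5 occupied -> index 6.
Insert 812: h=3, slot 3 empty -> index 3.
Insert 787: h=4, slots 4,5,6 occupied -> index 7.
Insert 397: h=2, slot 2 empty -> index 2.
Insert 604: h=10, slot 10 empty -> index 10.
Table: [-, -, 397, 812, 952, 589, 468, 787, -, -, 604]

6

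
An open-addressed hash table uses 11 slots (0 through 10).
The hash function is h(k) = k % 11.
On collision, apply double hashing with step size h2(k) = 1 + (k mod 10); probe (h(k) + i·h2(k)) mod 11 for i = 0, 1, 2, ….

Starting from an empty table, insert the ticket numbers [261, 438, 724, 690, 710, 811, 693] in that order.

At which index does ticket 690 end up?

10

261: h=8 => slot 8
438: h=9 => slot 9
724: h=9, h2=5, probe 9,3 => slot 3
690: h=8, h2=1, probe 8,9,10 => slot 10
710: h=6 => slot 6
811: h=8, h2=2, probe 8,10,1 => slot 1
693: h=0 => slot 0
Table: [693, 811, _, 724, _, _, 710, _, 261, 438, 690]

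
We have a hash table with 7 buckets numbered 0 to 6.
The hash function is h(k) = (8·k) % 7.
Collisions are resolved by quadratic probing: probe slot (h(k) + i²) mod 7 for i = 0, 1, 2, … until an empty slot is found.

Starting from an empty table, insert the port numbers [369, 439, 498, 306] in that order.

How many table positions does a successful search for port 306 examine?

369: h=5 -> slot 5
439: h=5, probe 5,6 -> slot 6
498: h=1 -> slot 1
306: h=5, probe 5,6,2 -> slot 2
Table: [_, 498, 306, _, _, 369, 439]
Lookup 306: h=5, probe 5,6,2 → found at 2.

3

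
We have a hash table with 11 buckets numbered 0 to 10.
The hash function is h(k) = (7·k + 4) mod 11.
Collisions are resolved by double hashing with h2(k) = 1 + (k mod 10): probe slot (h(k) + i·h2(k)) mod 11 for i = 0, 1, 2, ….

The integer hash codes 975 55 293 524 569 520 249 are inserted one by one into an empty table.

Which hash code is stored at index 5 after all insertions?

975: h=9 => slot 9
55: h=4 => slot 4
293: h=9, h2=4, probe 9,2 => slot 2
524: h=9, h2=5, probe 9,3 => slot 3
569: h=5 => slot 5
520: h=3, h2=1, probe 3,4,5,6 => slot 6
249: h=9, h2=10, probe 9,8 => slot 8
Table: [_, _, 293, 524, 55, 569, 520, _, 249, 975, _]

569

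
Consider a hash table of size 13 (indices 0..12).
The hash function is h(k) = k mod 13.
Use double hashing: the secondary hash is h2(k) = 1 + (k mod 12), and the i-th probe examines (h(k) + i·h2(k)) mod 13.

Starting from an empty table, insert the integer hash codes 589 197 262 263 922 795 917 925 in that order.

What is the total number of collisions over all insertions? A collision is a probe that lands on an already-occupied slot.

589 hashes to 4; slot 4 is free -> place at 4.
197 hashes to 2; slot 2 is free -> place at 2.
262 hashes to 2, h2=11; 2 taken -> place at 0.
263 hashes to 3; slot 3 is free -> place at 3.
922 hashes to 12; slot 12 is free -> place at 12.
795 hashes to 2, h2=4; 2 taken -> place at 6.
917 hashes to 7; slot 7 is free -> place at 7.
925 hashes to 2, h2=2; 2,4,6 taken -> place at 8.
Table: [262, —, 197, 263, 589, —, 795, 917, 925, —, —, —, 922]

5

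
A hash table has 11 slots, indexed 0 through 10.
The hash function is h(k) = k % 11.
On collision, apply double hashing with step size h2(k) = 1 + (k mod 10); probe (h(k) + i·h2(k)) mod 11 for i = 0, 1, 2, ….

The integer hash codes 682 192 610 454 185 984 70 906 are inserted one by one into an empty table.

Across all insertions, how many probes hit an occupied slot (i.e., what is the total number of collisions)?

4

Insert 682: h=0, slot 0 empty → index 0.
Insert 192: h=5, slot 5 empty → index 5.
Insert 610: h=5, h2=1, slot 5 occupied → index 6.
Insert 454: h=3, slot 3 empty → index 3.
Insert 185: h=9, slot 9 empty → index 9.
Insert 984: h=5, h2=5, slot 5 occupied → index 10.
Insert 70: h=4, slot 4 empty → index 4.
Insert 906: h=4, h2=7, slots 4,0 occupied → index 7.
Table: [682, —, —, 454, 70, 192, 610, 906, —, 185, 984]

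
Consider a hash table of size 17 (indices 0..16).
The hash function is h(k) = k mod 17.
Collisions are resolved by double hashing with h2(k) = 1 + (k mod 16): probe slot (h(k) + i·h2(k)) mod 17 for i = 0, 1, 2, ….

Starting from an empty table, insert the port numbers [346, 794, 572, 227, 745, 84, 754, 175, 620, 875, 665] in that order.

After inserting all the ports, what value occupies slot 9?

Insert 346: h=6, slot 6 empty → index 6.
Insert 794: h=12, slot 12 empty → index 12.
Insert 572: h=11, slot 11 empty → index 11.
Insert 227: h=6, h2=4, slot 6 occupied → index 10.
Insert 745: h=14, slot 14 empty → index 14.
Insert 84: h=16, slot 16 empty → index 16.
Insert 754: h=6, h2=3, slot 6 occupied → index 9.
Insert 175: h=5, slot 5 empty → index 5.
Insert 620: h=8, slot 8 empty → index 8.
Insert 875: h=8, h2=12, slot 8 occupied → index 3.
Insert 665: h=2, slot 2 empty → index 2.
Table: [∅, ∅, 665, 875, ∅, 175, 346, ∅, 620, 754, 227, 572, 794, ∅, 745, ∅, 84]

754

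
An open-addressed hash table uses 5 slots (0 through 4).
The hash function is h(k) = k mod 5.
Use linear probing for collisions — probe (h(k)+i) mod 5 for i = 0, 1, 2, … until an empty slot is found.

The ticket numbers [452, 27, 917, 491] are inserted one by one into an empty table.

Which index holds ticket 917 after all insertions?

4

452 hashes to 2; slot 2 is free -> place at 2.
27 hashes to 2; 2 taken -> place at 3.
917 hashes to 2; 2,3 taken -> place at 4.
491 hashes to 1; slot 1 is free -> place at 1.
Table: [., 491, 452, 27, 917]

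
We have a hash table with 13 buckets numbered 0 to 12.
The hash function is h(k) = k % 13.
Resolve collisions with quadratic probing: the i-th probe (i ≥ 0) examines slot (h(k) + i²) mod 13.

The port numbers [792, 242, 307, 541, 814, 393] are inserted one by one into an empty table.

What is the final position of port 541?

4

Insert 792: h=12, slot 12 empty → index 12.
Insert 242: h=8, slot 8 empty → index 8.
Insert 307: h=8, slot 8 occupied → index 9.
Insert 541: h=8, slots 8,9,12 occupied → index 4.
Insert 814: h=8, slots 8,9,12,4 occupied → index 11.
Insert 393: h=3, slot 3 empty → index 3.
Table: [-, -, -, 393, 541, -, -, -, 242, 307, -, 814, 792]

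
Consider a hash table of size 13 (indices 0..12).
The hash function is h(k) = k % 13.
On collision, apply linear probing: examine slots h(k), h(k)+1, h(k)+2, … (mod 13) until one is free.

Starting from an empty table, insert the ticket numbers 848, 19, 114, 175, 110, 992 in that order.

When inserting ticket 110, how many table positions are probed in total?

3

848: h=3 → slot 3
19: h=6 → slot 6
114: h=10 → slot 10
175: h=6, probe 6,7 → slot 7
110: h=6, probe 6,7,8 → slot 8
992: h=4 → slot 4
Table: [∅, ∅, ∅, 848, 992, ∅, 19, 175, 110, ∅, 114, ∅, ∅]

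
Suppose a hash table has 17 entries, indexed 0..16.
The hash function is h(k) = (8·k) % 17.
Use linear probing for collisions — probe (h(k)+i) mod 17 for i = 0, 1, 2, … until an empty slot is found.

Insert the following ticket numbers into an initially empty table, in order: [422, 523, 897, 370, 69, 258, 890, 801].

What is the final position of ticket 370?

4

422: h=10 -> slot 10
523: h=2 -> slot 2
897: h=2, probe 2,3 -> slot 3
370: h=2, probe 2,3,4 -> slot 4
69: h=8 -> slot 8
258: h=7 -> slot 7
890: h=14 -> slot 14
801: h=16 -> slot 16
Table: [-, -, 523, 897, 370, -, -, 258, 69, -, 422, -, -, -, 890, -, 801]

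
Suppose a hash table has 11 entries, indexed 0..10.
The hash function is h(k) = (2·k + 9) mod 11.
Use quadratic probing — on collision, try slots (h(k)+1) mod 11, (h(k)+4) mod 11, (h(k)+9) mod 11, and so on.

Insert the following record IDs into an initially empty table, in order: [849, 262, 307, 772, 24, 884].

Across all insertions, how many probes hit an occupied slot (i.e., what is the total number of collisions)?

Insert 849: h=2, slot 2 empty -> index 2.
Insert 262: h=5, slot 5 empty -> index 5.
Insert 307: h=7, slot 7 empty -> index 7.
Insert 772: h=2, slot 2 occupied -> index 3.
Insert 24: h=2, slots 2,3 occupied -> index 6.
Insert 884: h=6, slots 6,7 occupied -> index 10.
Table: [—, —, 849, 772, —, 262, 24, 307, —, —, 884]

5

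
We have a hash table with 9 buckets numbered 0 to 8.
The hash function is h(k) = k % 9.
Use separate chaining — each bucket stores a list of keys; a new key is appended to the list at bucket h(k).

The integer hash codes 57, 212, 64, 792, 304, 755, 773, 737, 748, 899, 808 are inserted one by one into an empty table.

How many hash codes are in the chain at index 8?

4

Insert 57: h=3, bucket 3 empty → new chain.
Insert 212: h=5, bucket 5 empty → new chain.
Insert 64: h=1, bucket 1 empty → new chain.
Insert 792: h=0, bucket 0 empty → new chain.
Insert 304: h=7, bucket 7 empty → new chain.
Insert 755: h=8, bucket 8 empty → new chain.
Insert 773: h=8, bucket 8 nonempty → append to chain.
Insert 737: h=8, bucket 8 nonempty → append to chain.
Insert 748: h=1, bucket 1 nonempty → append to chain.
Insert 899: h=8, bucket 8 nonempty → append to chain.
Insert 808: h=7, bucket 7 nonempty → append to chain.
Final buckets:
0: 792
1: 64 -> 748
2: _
3: 57
4: _
5: 212
6: _
7: 304 -> 808
8: 755 -> 773 -> 737 -> 899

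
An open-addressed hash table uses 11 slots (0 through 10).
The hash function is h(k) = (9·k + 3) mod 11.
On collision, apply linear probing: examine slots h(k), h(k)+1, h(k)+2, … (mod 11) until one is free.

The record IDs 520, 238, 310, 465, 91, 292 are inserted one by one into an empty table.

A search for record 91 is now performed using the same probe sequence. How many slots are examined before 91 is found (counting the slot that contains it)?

5

520: h=8 => slot 8
238: h=0 => slot 0
310: h=10 => slot 10
465: h=8, probe 8,9 => slot 9
91: h=8, probe 8,9,10,0,1 => slot 1
292: h=2 => slot 2
Table: [238, 91, 292, ., ., ., ., ., 520, 465, 310]
Lookup 91: h=8, probe 8,9,10,0,1 → found at 1.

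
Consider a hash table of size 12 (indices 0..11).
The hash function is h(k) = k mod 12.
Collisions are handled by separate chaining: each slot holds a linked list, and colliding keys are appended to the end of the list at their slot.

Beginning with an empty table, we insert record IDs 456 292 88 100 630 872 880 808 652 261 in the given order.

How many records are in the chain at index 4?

Insert 456: h=0, bucket 0 empty -> new chain.
Insert 292: h=4, bucket 4 empty -> new chain.
Insert 88: h=4, bucket 4 nonempty -> append to chain.
Insert 100: h=4, bucket 4 nonempty -> append to chain.
Insert 630: h=6, bucket 6 empty -> new chain.
Insert 872: h=8, bucket 8 empty -> new chain.
Insert 880: h=4, bucket 4 nonempty -> append to chain.
Insert 808: h=4, bucket 4 nonempty -> append to chain.
Insert 652: h=4, bucket 4 nonempty -> append to chain.
Insert 261: h=9, bucket 9 empty -> new chain.
Final buckets:
0: 456
1: _
2: _
3: _
4: 292 -> 88 -> 100 -> 880 -> 808 -> 652
5: _
6: 630
7: _
8: 872
9: 261
10: _
11: _

6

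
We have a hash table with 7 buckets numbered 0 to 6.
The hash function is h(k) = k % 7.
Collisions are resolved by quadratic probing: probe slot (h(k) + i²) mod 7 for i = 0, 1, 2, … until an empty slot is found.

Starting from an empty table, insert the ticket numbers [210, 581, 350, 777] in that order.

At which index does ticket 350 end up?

Insert 210: h=0, slot 0 empty -> index 0.
Insert 581: h=0, slot 0 occupied -> index 1.
Insert 350: h=0, slots 0,1 occupied -> index 4.
Insert 777: h=0, slots 0,1,4 occupied -> index 2.
Table: [210, 581, 777, ., 350, ., .]

4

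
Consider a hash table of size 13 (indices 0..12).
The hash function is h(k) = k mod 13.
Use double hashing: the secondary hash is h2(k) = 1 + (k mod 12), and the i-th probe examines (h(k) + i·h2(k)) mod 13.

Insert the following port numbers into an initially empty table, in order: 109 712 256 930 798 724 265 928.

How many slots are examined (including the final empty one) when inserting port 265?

4

Insert 109: h=5, slot 5 empty → index 5.
Insert 712: h=10, slot 10 empty → index 10.
Insert 256: h=9, slot 9 empty → index 9.
Insert 930: h=7, slot 7 empty → index 7.
Insert 798: h=5, h2=7, slot 5 occupied → index 12.
Insert 724: h=9, h2=5, slot 9 occupied → index 1.
Insert 265: h=5, h2=2, slots 5,7,9 occupied → index 11.
Insert 928: h=5, h2=5, slots 5,10 occupied → index 2.
Table: [—, 724, 928, —, —, 109, —, 930, —, 256, 712, 265, 798]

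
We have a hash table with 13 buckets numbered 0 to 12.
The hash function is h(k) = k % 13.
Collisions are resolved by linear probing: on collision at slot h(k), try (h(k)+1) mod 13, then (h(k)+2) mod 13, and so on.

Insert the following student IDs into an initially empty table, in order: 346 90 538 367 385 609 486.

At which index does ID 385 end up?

9

346 hashes to 8; slot 8 is free => place at 8.
90 hashes to 12; slot 12 is free => place at 12.
538 hashes to 5; slot 5 is free => place at 5.
367 hashes to 3; slot 3 is free => place at 3.
385 hashes to 8; 8 taken => place at 9.
609 hashes to 11; slot 11 is free => place at 11.
486 hashes to 5; 5 taken => place at 6.
Table: [-, -, -, 367, -, 538, 486, -, 346, 385, -, 609, 90]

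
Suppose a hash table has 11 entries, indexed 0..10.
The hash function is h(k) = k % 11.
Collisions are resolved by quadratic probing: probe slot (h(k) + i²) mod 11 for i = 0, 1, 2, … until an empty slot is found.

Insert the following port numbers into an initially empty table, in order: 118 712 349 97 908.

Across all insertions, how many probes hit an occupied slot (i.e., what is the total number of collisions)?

Insert 118: h=8, slot 8 empty → index 8.
Insert 712: h=8, slot 8 occupied → index 9.
Insert 349: h=8, slots 8,9 occupied → index 1.
Insert 97: h=9, slot 9 occupied → index 10.
Insert 908: h=6, slot 6 empty → index 6.
Table: [—, 349, —, —, —, —, 908, —, 118, 712, 97]

4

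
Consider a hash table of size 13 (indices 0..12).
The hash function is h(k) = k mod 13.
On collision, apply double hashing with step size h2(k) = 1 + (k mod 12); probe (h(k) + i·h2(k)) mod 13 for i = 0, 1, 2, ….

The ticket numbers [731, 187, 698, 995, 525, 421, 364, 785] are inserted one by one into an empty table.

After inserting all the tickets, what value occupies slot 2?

525

Insert 731: h=3, slot 3 empty => index 3.
Insert 187: h=5, slot 5 empty => index 5.
Insert 698: h=9, slot 9 empty => index 9.
Insert 995: h=7, slot 7 empty => index 7.
Insert 525: h=5, h2=10, slot 5 occupied => index 2.
Insert 421: h=5, h2=2, slots 5,7,9 occupied => index 11.
Insert 364: h=0, slot 0 empty => index 0.
Insert 785: h=5, h2=6, slots 5,11 occupied => index 4.
Table: [364, _, 525, 731, 785, 187, _, 995, _, 698, _, 421, _]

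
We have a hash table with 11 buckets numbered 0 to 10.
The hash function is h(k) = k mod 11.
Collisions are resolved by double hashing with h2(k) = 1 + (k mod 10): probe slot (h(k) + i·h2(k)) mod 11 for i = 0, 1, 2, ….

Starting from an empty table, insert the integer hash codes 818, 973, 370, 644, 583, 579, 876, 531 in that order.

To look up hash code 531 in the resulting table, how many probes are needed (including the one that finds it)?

Insert 818: h=4, slot 4 empty -> index 4.
Insert 973: h=5, slot 5 empty -> index 5.
Insert 370: h=7, slot 7 empty -> index 7.
Insert 644: h=6, slot 6 empty -> index 6.
Insert 583: h=0, slot 0 empty -> index 0.
Insert 579: h=7, h2=10, slots 7,6,5,4 occupied -> index 3.
Insert 876: h=7, h2=7, slots 7,3 occupied -> index 10.
Insert 531: h=3, h2=2, slots 3,5,7 occupied -> index 9.
Table: [583, —, —, 579, 818, 973, 644, 370, —, 531, 876]
Lookup 531: h=3, h2=2, probe 3,5,7,9 → found at 9.

4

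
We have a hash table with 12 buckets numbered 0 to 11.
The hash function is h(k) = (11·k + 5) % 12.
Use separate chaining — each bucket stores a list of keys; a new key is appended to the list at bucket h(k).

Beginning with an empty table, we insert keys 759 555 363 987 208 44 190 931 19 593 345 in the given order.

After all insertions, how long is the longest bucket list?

Insert 759: h=2, bucket 2 empty -> new chain.
Insert 555: h=2, bucket 2 nonempty -> append to chain.
Insert 363: h=2, bucket 2 nonempty -> append to chain.
Insert 987: h=2, bucket 2 nonempty -> append to chain.
Insert 208: h=1, bucket 1 empty -> new chain.
Insert 44: h=9, bucket 9 empty -> new chain.
Insert 190: h=7, bucket 7 empty -> new chain.
Insert 931: h=10, bucket 10 empty -> new chain.
Insert 19: h=10, bucket 10 nonempty -> append to chain.
Insert 593: h=0, bucket 0 empty -> new chain.
Insert 345: h=8, bucket 8 empty -> new chain.
Final buckets:
0: 593
1: 208
2: 759 -> 555 -> 363 -> 987
3: —
4: —
5: —
6: —
7: 190
8: 345
9: 44
10: 931 -> 19
11: —

4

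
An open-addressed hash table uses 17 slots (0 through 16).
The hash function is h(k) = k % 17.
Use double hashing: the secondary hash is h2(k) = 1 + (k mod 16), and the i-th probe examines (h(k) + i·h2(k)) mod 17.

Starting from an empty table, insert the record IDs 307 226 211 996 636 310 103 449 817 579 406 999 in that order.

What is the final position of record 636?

307: h=1 -> slot 1
226: h=5 -> slot 5
211: h=7 -> slot 7
996: h=10 -> slot 10
636: h=7, h2=13, probe 7,3 -> slot 3
310: h=4 -> slot 4
103: h=1, h2=8, probe 1,9 -> slot 9
449: h=7, h2=2, probe 7,9,11 -> slot 11
817: h=1, h2=2, probe 1,3,5,7,9,11,13 -> slot 13
579: h=1, h2=4, probe 1,5,9,13,0 -> slot 0
406: h=15 -> slot 15
999: h=13, h2=8, probe 13,4,12 -> slot 12
Table: [579, 307, ∅, 636, 310, 226, ∅, 211, ∅, 103, 996, 449, 999, 817, ∅, 406, ∅]

3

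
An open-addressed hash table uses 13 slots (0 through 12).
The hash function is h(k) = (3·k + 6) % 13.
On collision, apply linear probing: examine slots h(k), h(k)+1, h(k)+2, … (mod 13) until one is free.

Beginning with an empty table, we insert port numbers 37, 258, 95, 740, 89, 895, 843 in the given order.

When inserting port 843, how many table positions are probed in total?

7

37: h=0 → slot 0
258: h=0, probe 0,1 → slot 1
95: h=5 → slot 5
740: h=3 → slot 3
89: h=0, probe 0,1,2 → slot 2
895: h=0, probe 0,1,2,3,4 → slot 4
843: h=0, probe 0,1,2,3,4,5,6 → slot 6
Table: [37, 258, 89, 740, 895, 95, 843, ∅, ∅, ∅, ∅, ∅, ∅]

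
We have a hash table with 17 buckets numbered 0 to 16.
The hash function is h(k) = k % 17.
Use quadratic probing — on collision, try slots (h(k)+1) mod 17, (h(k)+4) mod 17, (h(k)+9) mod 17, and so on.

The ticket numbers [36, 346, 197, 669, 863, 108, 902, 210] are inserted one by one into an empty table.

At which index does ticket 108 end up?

Insert 36: h=2, slot 2 empty => index 2.
Insert 346: h=6, slot 6 empty => index 6.
Insert 197: h=10, slot 10 empty => index 10.
Insert 669: h=6, slot 6 occupied => index 7.
Insert 863: h=13, slot 13 empty => index 13.
Insert 108: h=6, slots 6,7,10 occupied => index 15.
Insert 902: h=1, slot 1 empty => index 1.
Insert 210: h=6, slots 6,7,10,15 occupied => index 5.
Table: [., 902, 36, ., ., 210, 346, 669, ., ., 197, ., ., 863, ., 108, .]

15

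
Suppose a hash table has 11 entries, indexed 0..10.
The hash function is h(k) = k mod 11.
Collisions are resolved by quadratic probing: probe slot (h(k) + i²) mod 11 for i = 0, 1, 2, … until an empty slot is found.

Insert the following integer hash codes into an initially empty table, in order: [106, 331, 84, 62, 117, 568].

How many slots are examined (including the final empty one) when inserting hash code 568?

106 hashes to 7; slot 7 is free → place at 7.
331 hashes to 1; slot 1 is free → place at 1.
84 hashes to 7; 7 taken → place at 8.
62 hashes to 7; 7,8 taken → place at 0.
117 hashes to 7; 7,8,0 taken → place at 5.
568 hashes to 7; 7,8,0,5,1 taken → place at 10.
Table: [62, 331, ., ., ., 117, ., 106, 84, ., 568]

6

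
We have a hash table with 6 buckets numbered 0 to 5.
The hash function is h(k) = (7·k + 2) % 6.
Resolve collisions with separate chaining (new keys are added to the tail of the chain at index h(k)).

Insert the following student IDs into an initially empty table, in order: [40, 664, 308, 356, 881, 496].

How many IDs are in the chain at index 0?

3

40 → bucket 0
664 → bucket 0 (collision)
308 → bucket 4
356 → bucket 4 (collision)
881 → bucket 1
496 → bucket 0 (collision)
Final buckets:
0: 40 -> 664 -> 496
1: 881
2: —
3: —
4: 308 -> 356
5: —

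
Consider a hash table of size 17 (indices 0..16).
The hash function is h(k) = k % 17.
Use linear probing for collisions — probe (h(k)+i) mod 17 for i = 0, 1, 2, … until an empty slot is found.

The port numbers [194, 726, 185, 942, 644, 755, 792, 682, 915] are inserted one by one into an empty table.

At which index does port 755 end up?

9

194: h=7 -> slot 7
726: h=12 -> slot 12
185: h=15 -> slot 15
942: h=7, probe 7,8 -> slot 8
644: h=15, probe 15,16 -> slot 16
755: h=7, probe 7,8,9 -> slot 9
792: h=10 -> slot 10
682: h=2 -> slot 2
915: h=14 -> slot 14
Table: [—, —, 682, —, —, —, —, 194, 942, 755, 792, —, 726, —, 915, 185, 644]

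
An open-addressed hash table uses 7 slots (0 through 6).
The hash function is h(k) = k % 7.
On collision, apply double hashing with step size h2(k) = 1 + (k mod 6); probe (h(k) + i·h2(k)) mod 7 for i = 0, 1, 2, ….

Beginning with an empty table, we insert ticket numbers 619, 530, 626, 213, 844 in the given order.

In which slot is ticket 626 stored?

6

619 hashes to 3; slot 3 is free -> place at 3.
530 hashes to 5; slot 5 is free -> place at 5.
626 hashes to 3, h2=3; 3 taken -> place at 6.
213 hashes to 3, h2=4; 3 taken -> place at 0.
844 hashes to 4; slot 4 is free -> place at 4.
Table: [213, ., ., 619, 844, 530, 626]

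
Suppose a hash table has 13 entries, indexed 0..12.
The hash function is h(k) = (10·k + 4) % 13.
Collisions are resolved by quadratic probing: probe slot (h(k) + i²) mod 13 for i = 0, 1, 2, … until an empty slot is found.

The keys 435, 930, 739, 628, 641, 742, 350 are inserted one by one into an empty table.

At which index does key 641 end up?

Insert 435: h=12, slot 12 empty -> index 12.
Insert 930: h=9, slot 9 empty -> index 9.
Insert 739: h=10, slot 10 empty -> index 10.
Insert 628: h=5, slot 5 empty -> index 5.
Insert 641: h=5, slot 5 occupied -> index 6.
Insert 742: h=1, slot 1 empty -> index 1.
Insert 350: h=7, slot 7 empty -> index 7.
Table: [—, 742, —, —, —, 628, 641, 350, —, 930, 739, —, 435]

6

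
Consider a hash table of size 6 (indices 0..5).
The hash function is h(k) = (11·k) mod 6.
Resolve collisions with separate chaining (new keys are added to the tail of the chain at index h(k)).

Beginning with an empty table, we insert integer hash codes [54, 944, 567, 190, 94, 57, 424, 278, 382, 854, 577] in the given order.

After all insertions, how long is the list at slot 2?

Insert 54: h=0, bucket 0 empty → new chain.
Insert 944: h=4, bucket 4 empty → new chain.
Insert 567: h=3, bucket 3 empty → new chain.
Insert 190: h=2, bucket 2 empty → new chain.
Insert 94: h=2, bucket 2 nonempty → append to chain.
Insert 57: h=3, bucket 3 nonempty → append to chain.
Insert 424: h=2, bucket 2 nonempty → append to chain.
Insert 278: h=4, bucket 4 nonempty → append to chain.
Insert 382: h=2, bucket 2 nonempty → append to chain.
Insert 854: h=4, bucket 4 nonempty → append to chain.
Insert 577: h=5, bucket 5 empty → new chain.
Final buckets:
0: 54
1: ∅
2: 190 -> 94 -> 424 -> 382
3: 567 -> 57
4: 944 -> 278 -> 854
5: 577

4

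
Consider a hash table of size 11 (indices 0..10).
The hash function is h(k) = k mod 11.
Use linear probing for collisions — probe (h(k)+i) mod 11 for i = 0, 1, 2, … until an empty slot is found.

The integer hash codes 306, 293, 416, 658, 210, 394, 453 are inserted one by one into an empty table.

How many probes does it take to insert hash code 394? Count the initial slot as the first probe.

5

306: h=9 → slot 9
293: h=7 → slot 7
416: h=9, probe 9,10 → slot 10
658: h=9, probe 9,10,0 → slot 0
210: h=1 → slot 1
394: h=9, probe 9,10,0,1,2 → slot 2
453: h=2, probe 2,3 → slot 3
Table: [658, 210, 394, 453, ∅, ∅, ∅, 293, ∅, 306, 416]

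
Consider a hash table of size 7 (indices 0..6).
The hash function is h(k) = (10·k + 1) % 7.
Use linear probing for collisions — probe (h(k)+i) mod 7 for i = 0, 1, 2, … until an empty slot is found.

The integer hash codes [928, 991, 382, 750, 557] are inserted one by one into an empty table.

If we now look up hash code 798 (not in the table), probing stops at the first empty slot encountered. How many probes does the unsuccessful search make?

928: h=6 => slot 6
991: h=6, probe 6,0 => slot 0
382: h=6, probe 6,0,1 => slot 1
750: h=4 => slot 4
557: h=6, probe 6,0,1,2 => slot 2
Table: [991, 382, 557, -, 750, -, 928]
Lookup 798: h=1, probe 1,2,3 → slot 3 empty, not found.

3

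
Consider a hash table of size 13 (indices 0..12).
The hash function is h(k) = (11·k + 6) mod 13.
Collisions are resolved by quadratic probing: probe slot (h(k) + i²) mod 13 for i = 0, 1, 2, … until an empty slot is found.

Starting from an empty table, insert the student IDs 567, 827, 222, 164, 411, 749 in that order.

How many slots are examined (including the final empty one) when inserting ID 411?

4

567 hashes to 3; slot 3 is free → place at 3.
827 hashes to 3; 3 taken → place at 4.
222 hashes to 4; 4 taken → place at 5.
164 hashes to 3; 3,4 taken → place at 7.
411 hashes to 3; 3,4,7 taken → place at 12.
749 hashes to 3; 3,4,7,12 taken → place at 6.
Table: [—, —, —, 567, 827, 222, 749, 164, —, —, —, —, 411]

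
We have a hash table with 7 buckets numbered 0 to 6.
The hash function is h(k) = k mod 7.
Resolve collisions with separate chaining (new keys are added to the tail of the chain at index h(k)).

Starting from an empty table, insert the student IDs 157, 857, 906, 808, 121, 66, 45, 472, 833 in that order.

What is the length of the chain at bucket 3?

7

157 -> bucket 3
857 -> bucket 3 (collision)
906 -> bucket 3 (collision)
808 -> bucket 3 (collision)
121 -> bucket 2
66 -> bucket 3 (collision)
45 -> bucket 3 (collision)
472 -> bucket 3 (collision)
833 -> bucket 0
Final buckets:
0: 833
1: -
2: 121
3: 157 -> 857 -> 906 -> 808 -> 66 -> 45 -> 472
4: -
5: -
6: -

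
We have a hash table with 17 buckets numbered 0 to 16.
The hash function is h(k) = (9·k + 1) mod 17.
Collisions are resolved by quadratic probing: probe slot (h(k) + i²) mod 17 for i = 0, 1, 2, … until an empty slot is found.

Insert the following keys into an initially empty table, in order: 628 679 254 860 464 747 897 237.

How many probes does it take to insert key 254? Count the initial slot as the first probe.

Insert 628: h=9, slot 9 empty -> index 9.
Insert 679: h=9, slot 9 occupied -> index 10.
Insert 254: h=9, slots 9,10 occupied -> index 13.
Insert 860: h=6, slot 6 empty -> index 6.
Insert 464: h=12, slot 12 empty -> index 12.
Insert 747: h=9, slots 9,10,13 occupied -> index 1.
Insert 897: h=16, slot 16 empty -> index 16.
Insert 237: h=9, slots 9,10,13,1 occupied -> index 8.
Table: [_, 747, _, _, _, _, 860, _, 237, 628, 679, _, 464, 254, _, _, 897]

3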